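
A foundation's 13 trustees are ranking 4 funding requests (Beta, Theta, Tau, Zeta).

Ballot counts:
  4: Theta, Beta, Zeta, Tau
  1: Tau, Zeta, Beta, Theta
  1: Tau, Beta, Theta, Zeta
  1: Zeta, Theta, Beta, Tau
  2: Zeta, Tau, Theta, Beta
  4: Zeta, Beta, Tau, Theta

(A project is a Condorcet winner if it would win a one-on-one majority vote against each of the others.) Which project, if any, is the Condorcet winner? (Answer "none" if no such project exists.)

Head-to-head results (13 reviewers):
Beta vs Theta: Beta is ranked higher on 1+1+4 = 6 ballots, Theta on 7. Theta wins 7–6.
Beta vs Tau: 4+1+4 = 9 for Beta, 4 for Tau — Beta by 9–4.
Beta vs Zeta: 4+1 = 5 for Beta, 8 for Zeta — Zeta by 8–5.
Theta vs Tau: Theta preferred on 4+1 = 5 ballots; Tau wins 8–5.
Theta vs Zeta: Theta preferred on 4+1 = 5 ballots; Zeta wins 8–5.
Tau vs Zeta: 1+1 = 2 for Tau, 11 for Zeta — Zeta by 11–2.
Zeta beats each of Beta, Theta, Tau — Zeta is the Condorcet winner.

Zeta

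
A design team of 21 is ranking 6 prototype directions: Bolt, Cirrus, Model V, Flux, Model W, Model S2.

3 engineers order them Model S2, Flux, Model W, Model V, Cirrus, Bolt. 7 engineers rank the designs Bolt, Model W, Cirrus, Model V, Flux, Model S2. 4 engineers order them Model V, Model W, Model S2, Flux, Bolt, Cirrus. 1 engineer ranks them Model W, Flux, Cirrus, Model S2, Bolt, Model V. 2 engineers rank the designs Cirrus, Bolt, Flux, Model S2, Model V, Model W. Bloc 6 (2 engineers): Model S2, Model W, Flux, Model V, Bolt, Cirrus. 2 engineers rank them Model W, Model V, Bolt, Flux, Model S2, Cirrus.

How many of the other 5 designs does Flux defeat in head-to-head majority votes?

Flux against each rival (21 engineers):
Flux vs Bolt: 3+4+1+2 = 10 for Flux, 11 for Bolt — Bolt by 11–10.
Flux vs Cirrus: Flux is ranked higher on 3+4+1+2+2 = 12 ballots, Cirrus on 9. Flux wins 12–9.
Flux vs Model V: 8 to 13, Model V.
Flux vs Model W: 3+2 = 5 for Flux, 16 for Model W — Model W by 16–5.
Flux–Model S2: Flux 12–9.
Flux beats Cirrus, Model S2; loses to Bolt, Model V, Model W — 2 pairwise wins.

2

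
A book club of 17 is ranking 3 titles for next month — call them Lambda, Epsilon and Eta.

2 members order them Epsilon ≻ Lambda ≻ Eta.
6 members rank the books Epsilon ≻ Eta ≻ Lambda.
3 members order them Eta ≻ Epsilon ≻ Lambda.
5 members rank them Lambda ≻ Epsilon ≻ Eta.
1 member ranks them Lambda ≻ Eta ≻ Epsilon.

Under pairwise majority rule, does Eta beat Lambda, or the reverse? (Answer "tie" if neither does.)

Eta

Ballots ranking Eta above Lambda: 6 + 3 = 9.
Ballots ranking Lambda above Eta: 17 − 9 = 8.
Eta wins the head-to-head 9–8.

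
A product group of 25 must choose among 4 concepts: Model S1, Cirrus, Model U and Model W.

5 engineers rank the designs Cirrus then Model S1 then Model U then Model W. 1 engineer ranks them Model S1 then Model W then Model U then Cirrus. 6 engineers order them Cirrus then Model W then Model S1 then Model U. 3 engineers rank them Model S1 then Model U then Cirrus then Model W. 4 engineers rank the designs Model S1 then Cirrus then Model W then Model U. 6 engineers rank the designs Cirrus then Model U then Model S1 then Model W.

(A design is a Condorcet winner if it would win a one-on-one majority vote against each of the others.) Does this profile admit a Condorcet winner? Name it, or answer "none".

Cirrus

Pairwise majorities:
Model S1–Cirrus: Cirrus 17–8.
Model S1 vs Model U: Model S1, 19–6.
Model S1 vs Model W: Model S1 preferred on 5+1+3+4+6 = 19 ballots; Model S1 wins 19–6.
Cirrus vs Model U: Cirrus is ranked higher on 5+6+4+6 = 21 ballots, Model U on 4. Cirrus wins 21–4.
Cirrus vs Model W: Cirrus, 24–1.
Model U vs Model W: Model U wins 14–11.
Cirrus defeats every rival head-to-head and is the Condorcet winner.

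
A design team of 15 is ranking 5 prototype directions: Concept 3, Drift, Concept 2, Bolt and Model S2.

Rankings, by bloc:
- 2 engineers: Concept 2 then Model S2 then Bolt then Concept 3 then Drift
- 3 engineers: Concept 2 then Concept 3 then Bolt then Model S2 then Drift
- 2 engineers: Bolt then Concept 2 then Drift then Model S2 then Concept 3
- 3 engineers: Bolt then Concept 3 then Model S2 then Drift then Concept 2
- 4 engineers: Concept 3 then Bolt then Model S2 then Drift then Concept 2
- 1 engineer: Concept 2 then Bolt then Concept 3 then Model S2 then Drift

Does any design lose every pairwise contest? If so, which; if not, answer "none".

Head-to-head results (15 engineers):
Concept 3 vs Drift: Concept 3 preferred on 2+3+3+4+1 = 13 ballots; Concept 3 wins 13–2.
Concept 3–Concept 2: Concept 2 8–7.
Concept 3–Bolt: Bolt 8–7.
Concept 3 vs Model S2: Concept 3 is ranked higher on 3+3+4+1 = 11 ballots, Model S2 on 4. Concept 3 wins 11–4.
Drift vs Concept 2: 7 to 8, Concept 2.
Drift vs Bolt: 0 to 15, Bolt.
Drift–Model S2: Model S2 13–2.
Concept 2 vs Bolt: Concept 2 preferred on 2+3+1 = 6 ballots; Bolt wins 9–6.
Concept 2 vs Model S2: Concept 2, 8–7.
Bolt vs Model S2: Bolt is ranked higher on 3+2+3+4+1 = 13 ballots, Model S2 on 2. Bolt wins 13–2.
Only Drift has no wins; Drift is the Condorcet loser.

Drift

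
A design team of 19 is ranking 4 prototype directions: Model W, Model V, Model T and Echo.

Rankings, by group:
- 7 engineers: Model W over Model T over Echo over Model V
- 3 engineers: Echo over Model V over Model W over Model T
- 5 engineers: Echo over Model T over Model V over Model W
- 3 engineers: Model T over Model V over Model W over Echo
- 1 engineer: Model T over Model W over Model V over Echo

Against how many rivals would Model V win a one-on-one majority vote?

Model V against each rival (19 engineers):
Model V vs Model W: Model V, 11–8.
Model V vs Model T: Model V preferred on 3 ballots; Model T wins 16–3.
Model V vs Echo: Echo, 15–4.
Model V beats Model W; loses to Model T, Echo — 1 pairwise win.

1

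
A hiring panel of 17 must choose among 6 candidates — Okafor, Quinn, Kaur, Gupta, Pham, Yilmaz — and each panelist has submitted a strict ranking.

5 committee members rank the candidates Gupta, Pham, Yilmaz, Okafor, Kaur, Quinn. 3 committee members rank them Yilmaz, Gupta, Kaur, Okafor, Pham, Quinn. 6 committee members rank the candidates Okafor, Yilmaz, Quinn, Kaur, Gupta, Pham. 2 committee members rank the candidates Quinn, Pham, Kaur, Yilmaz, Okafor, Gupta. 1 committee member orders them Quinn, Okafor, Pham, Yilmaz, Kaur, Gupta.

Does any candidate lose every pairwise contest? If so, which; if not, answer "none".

Pham

Pairwise majorities:
Okafor vs Quinn: Okafor preferred on 5+3+6 = 14 ballots; Okafor wins 14–3.
Okafor vs Kaur: 5+6+1 = 12 for Okafor, 5 for Kaur — Okafor by 12–5.
Okafor vs Gupta: 6+2+1 = 9 for Okafor, 8 for Gupta — Okafor by 9–8.
Okafor vs Pham: 3+6+1 = 10 for Okafor, 7 for Pham — Okafor by 10–7.
Okafor vs Yilmaz: Okafor preferred on 6+1 = 7 ballots; Yilmaz wins 10–7.
Quinn–Kaur: Quinn 9–8.
Quinn–Gupta: Quinn 9–8.
Quinn vs Pham: Quinn wins 9–8.
Quinn vs Yilmaz: Yilmaz, 14–3.
Kaur vs Gupta: Kaur wins 9–8.
Kaur vs Pham: Kaur, 9–8.
Kaur vs Yilmaz: Kaur is ranked higher on 2 ballots, Yilmaz on 15. Yilmaz wins 15–2.
Gupta vs Pham: Gupta wins 14–3.
Gupta vs Yilmaz: 5 to 12, Yilmaz.
Pham vs Yilmaz: 5+2+1 = 8 for Pham, 9 for Yilmaz — Yilmaz by 9–8.
Only Pham has no wins; Pham is the Condorcet loser.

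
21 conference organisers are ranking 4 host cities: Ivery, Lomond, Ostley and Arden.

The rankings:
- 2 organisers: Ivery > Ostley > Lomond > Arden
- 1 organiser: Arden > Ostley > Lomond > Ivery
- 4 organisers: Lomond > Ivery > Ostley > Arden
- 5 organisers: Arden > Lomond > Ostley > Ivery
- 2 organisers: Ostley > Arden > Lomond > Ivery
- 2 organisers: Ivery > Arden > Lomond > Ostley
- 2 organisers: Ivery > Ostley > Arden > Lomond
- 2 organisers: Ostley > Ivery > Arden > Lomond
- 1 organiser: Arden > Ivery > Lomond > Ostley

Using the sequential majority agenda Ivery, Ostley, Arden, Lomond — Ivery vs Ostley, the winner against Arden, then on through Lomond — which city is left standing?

Round 1: Ivery vs Ostley — 11–10, Ivery advances.
Round 2: Ivery vs Arden — 12–9, Ivery advances.
Round 3: Ivery vs Lomond — 9–12, Lomond advances.
Lomond survives the agenda.

Lomond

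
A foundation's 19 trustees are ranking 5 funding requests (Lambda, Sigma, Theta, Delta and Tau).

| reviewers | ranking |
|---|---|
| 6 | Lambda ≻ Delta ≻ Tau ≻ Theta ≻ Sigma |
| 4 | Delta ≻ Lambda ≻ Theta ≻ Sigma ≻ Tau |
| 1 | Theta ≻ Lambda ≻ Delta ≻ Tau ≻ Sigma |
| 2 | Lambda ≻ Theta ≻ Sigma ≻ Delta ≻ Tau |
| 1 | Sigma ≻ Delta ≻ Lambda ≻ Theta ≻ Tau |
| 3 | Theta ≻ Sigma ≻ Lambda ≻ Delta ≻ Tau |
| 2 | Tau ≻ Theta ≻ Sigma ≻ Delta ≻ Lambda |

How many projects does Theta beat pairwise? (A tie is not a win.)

2

Theta against each rival (19 reviewers):
Theta vs Lambda: 1+3+2 = 6 for Theta, 13 for Lambda — Lambda by 13–6.
Theta vs Sigma: Theta wins 18–1.
Theta vs Delta: 8 to 11, Delta.
Theta vs Tau: Theta wins 11–8.
Theta beats Sigma, Tau; loses to Lambda, Delta — 2 pairwise wins.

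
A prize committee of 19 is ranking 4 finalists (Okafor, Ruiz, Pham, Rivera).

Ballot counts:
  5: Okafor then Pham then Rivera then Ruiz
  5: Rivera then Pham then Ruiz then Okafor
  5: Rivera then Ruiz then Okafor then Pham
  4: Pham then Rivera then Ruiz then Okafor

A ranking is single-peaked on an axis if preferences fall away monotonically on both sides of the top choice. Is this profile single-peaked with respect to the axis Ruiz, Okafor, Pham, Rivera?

Axis positions: Ruiz=1, Okafor=2, Pham=3, Rivera=4.
Faction 1 (peak Okafor at position 2): ranking walks positions 2-3-4-1, expanding outward from the peak — single-peaked.
Faction 2: ranking walks positions 4-3-1-2; Ruiz is ranked above Okafor even though Okafor lies between Ruiz and the peak Rivera on the axis — preferences dip and rise again. Not single-peaked.
Faction 3: ranking walks positions 4-1-2-3; Ruiz is ranked above Pham even though Pham lies between Ruiz and the peak Rivera on the axis — preferences dip and rise again. Not single-peaked.
Faction 4: ranking walks positions 3-4-1-2; Ruiz is ranked above Okafor even though Okafor lies between Ruiz and the peak Pham on the axis — preferences dip and rise again. Not single-peaked.
Faction 2 violates single-peakedness, so the profile is not single-peaked on this axis.

no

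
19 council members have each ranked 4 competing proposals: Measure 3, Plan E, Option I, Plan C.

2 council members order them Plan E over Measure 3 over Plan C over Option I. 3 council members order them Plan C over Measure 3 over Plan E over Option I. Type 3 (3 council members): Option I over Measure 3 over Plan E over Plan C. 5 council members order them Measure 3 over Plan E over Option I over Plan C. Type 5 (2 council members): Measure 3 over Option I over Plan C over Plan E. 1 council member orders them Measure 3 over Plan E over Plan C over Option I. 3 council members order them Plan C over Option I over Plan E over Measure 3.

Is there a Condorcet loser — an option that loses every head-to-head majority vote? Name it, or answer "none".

Pairwise majorities:
Measure 3 vs Plan E: Measure 3 is ranked higher on 3+3+5+2+1 = 14 ballots, Plan E on 5. Measure 3 wins 14–5.
Measure 3 vs Option I: Measure 3 is ranked higher on 2+3+5+2+1 = 13 ballots, Option I on 6. Measure 3 wins 13–6.
Measure 3 vs Plan C: Measure 3 is ranked higher on 2+3+5+2+1 = 13 ballots, Plan C on 6. Measure 3 wins 13–6.
Plan E–Option I: Plan E 11–8.
Plan E vs Plan C: Plan E, 11–8.
Option I–Plan C: Option I 10–9.
Plan C is beaten in every head-to-head and is the Condorcet loser.

Plan C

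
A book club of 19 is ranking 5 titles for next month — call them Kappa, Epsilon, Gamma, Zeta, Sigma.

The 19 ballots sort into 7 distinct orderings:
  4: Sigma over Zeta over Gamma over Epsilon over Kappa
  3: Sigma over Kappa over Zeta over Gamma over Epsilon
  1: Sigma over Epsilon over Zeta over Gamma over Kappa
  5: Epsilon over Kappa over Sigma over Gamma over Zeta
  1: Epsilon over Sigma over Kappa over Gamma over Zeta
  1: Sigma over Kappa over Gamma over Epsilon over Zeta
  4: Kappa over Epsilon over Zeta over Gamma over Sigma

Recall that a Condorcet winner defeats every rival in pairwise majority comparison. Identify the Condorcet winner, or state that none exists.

Epsilon

Pairwise majorities:
Kappa vs Epsilon: Epsilon wins 11–8.
Kappa–Gamma: Kappa 14–5.
Kappa–Zeta: Kappa 14–5.
Kappa–Sigma: Sigma 10–9.
Epsilon vs Gamma: Epsilon wins 11–8.
Epsilon–Zeta: Epsilon 12–7.
Epsilon vs Sigma: Epsilon, 10–9.
Gamma vs Zeta: Zeta wins 12–7.
Gamma vs Sigma: Sigma, 15–4.
Zeta–Sigma: Sigma 15–4.
Epsilon wins every pairwise contest, so Epsilon is the Condorcet winner.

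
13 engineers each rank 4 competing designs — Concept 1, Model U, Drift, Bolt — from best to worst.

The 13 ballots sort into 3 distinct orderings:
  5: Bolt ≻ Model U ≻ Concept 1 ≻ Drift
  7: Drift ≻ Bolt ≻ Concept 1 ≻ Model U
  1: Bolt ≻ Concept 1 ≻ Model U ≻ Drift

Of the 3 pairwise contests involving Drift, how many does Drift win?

Drift against each rival (13 engineers):
Drift vs Concept 1: Drift, 7–6.
Drift–Model U: Drift 7–6.
Drift vs Bolt: Drift, 7–6.
Drift beats Concept 1, Model U, Bolt — 3 pairwise wins.

3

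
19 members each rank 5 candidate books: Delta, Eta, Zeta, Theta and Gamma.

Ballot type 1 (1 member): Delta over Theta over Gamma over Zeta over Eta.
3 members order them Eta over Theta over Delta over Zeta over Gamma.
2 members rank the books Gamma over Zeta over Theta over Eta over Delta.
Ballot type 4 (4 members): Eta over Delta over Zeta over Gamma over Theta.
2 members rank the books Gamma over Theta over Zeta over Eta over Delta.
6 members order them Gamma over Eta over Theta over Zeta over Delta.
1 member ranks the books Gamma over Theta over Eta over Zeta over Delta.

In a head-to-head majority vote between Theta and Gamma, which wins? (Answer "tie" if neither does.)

Gamma

Ballots ranking Theta above Gamma: 1 + 3 = 4.
Ballots ranking Gamma above Theta: 19 − 4 = 15.
Gamma wins the head-to-head 15–4.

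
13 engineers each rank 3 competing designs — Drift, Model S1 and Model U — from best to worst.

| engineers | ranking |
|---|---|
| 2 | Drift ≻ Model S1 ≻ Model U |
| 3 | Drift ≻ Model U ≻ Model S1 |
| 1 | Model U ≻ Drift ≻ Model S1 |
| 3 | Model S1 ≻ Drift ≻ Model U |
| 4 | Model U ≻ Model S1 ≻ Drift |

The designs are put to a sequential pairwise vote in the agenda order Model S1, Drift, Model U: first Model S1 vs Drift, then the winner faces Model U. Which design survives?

Round 1: Model S1 vs Drift — 7–6, Model S1 advances.
Round 2: Model S1 vs Model U — 5–8, Model U advances.
Model U survives the agenda.

Model U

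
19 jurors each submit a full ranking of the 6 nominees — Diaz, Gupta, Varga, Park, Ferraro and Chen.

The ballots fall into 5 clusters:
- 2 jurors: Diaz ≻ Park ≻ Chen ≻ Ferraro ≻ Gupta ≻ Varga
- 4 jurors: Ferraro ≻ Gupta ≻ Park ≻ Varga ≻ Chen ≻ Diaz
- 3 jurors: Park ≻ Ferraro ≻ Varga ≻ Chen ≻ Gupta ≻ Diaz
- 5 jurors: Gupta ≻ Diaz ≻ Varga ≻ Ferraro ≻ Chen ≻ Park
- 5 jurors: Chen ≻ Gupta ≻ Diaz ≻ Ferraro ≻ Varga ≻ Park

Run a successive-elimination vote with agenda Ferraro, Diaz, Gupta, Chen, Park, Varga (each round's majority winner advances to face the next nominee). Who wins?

Varga

Round 1: Ferraro vs Diaz — 7–12, Diaz advances.
Round 2: Diaz vs Gupta — 2–17, Gupta advances.
Round 3: Gupta vs Chen — 9–10, Chen advances.
Round 4: Chen vs Park — 10–9, Chen advances.
Round 5: Chen vs Varga — 7–12, Varga advances.
Varga survives the agenda.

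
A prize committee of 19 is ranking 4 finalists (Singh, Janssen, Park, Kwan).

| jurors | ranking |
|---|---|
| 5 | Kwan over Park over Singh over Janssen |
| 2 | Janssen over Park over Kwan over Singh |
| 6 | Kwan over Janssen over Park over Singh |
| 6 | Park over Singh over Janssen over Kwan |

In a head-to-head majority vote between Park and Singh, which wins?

Ballots ranking Park above Singh: 5 + 2 + 6 + 6 = 19.
Ballots ranking Singh above Park: 19 − 19 = 0.
Park wins the head-to-head 19–0.

Park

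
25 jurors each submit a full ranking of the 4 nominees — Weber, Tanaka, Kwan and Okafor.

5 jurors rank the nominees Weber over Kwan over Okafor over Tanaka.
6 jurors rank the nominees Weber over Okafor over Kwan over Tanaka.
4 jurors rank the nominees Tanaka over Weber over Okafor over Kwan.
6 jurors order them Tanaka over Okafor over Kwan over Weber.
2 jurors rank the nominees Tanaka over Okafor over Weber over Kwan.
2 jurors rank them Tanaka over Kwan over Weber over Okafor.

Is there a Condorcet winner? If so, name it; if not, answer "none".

Pairwise majorities:
Weber vs Tanaka: Tanaka wins 14–11.
Weber vs Kwan: Weber wins 17–8.
Weber vs Okafor: Weber, 17–8.
Tanaka–Kwan: Tanaka 14–11.
Tanaka–Okafor: Tanaka 14–11.
Kwan–Okafor: Okafor 18–7.
Tanaka wins every pairwise contest, so Tanaka is the Condorcet winner.

Tanaka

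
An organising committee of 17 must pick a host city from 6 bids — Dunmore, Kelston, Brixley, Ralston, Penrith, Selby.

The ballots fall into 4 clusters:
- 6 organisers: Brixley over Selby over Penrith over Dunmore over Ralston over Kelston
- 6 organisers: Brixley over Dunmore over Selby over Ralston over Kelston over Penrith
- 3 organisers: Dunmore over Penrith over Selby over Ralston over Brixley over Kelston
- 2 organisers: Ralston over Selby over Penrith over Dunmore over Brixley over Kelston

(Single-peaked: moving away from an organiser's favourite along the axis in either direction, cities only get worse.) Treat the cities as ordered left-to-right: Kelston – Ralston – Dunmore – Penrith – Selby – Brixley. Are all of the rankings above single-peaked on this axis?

no

Axis positions: Kelston=1, Ralston=2, Dunmore=3, Penrith=4, Selby=5, Brixley=6.
Cluster 1 (peak Brixley at position 6): ranking walks positions 6-5-4-3-2-1, expanding outward from the peak — single-peaked.
Cluster 2: ranking walks positions 6-3-5-2-1-4; Dunmore is ranked above Selby even though Selby lies between Dunmore and the peak Brixley on the axis — preferences dip and rise again. Not single-peaked.
Cluster 3 (peak Dunmore at position 3): ranking walks positions 3-4-5-2-6-1, expanding outward from the peak — single-peaked.
Cluster 4: ranking walks positions 2-5-4-3-6-1; Selby is ranked above Dunmore even though Dunmore lies between Selby and the peak Ralston on the axis — preferences dip and rise again. Not single-peaked.
Cluster 2 violates single-peakedness, so the profile is not single-peaked on this axis.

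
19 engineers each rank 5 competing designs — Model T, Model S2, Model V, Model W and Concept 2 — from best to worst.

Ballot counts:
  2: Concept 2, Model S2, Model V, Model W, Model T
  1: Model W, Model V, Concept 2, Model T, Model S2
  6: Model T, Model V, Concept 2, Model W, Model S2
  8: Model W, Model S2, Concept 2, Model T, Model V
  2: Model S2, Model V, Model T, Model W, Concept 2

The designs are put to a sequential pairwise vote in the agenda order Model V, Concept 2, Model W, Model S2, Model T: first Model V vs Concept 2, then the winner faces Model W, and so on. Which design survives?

Round 1: Model V vs Concept 2 — 9–10, Concept 2 advances.
Round 2: Concept 2 vs Model W — 8–11, Model W advances.
Round 3: Model W vs Model S2 — 15–4, Model W advances.
Round 4: Model W vs Model T — 11–8, Model W advances.
Model W survives the agenda.

Model W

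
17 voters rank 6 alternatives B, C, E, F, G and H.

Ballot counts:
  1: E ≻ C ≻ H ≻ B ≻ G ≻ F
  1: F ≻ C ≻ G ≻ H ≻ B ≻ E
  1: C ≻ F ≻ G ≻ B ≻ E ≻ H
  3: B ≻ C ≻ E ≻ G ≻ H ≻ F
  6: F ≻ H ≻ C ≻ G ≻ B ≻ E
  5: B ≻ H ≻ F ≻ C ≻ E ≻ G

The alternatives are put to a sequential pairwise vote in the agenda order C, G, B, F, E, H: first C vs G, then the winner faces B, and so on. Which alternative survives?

Round 1: C vs G — 17–0, C advances.
Round 2: C vs B — 9–8, C advances.
Round 3: C vs F — 5–12, F advances.
Round 4: F vs E — 13–4, F advances.
Round 5: F vs H — 8–9, H advances.
H survives the agenda.

H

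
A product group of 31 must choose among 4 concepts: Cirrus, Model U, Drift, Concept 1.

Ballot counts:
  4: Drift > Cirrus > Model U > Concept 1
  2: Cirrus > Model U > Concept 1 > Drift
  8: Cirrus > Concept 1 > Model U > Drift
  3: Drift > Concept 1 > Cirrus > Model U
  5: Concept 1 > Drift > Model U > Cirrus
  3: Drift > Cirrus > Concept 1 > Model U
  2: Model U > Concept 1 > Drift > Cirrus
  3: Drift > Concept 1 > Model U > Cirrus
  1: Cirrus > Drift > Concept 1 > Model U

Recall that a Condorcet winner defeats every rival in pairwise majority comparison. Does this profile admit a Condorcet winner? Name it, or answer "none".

Check each pair by majority over 31 ballots:
Cirrus–Model U: Cirrus 21–10.
Cirrus vs Drift: Drift wins 20–11.
Cirrus vs Concept 1: Cirrus wins 18–13.
Model U vs Drift: Drift wins 19–12.
Model U vs Concept 1: Concept 1 wins 23–8.
Drift–Concept 1: Concept 1 17–14.
No design is unbeaten: Cirrus loses to Drift; Model U loses to Cirrus; Drift loses to Concept 1; Concept 1 loses to Cirrus. In particular Cirrus beats Concept 1 beats Drift beats Cirrus is a majority cycle — no Condorcet winner exists.

none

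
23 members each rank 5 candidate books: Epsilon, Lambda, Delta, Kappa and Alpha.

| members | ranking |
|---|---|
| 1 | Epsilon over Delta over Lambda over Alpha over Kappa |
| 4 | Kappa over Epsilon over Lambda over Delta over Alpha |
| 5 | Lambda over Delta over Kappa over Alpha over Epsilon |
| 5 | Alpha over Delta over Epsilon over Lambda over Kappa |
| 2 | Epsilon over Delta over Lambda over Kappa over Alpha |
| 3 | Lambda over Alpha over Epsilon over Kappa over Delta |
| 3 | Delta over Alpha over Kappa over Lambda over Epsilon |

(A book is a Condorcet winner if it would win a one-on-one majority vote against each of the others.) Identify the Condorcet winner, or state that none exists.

none

Head-to-head results (23 members):
Epsilon vs Lambda: 1+4+5+2 = 12 for Epsilon, 11 for Lambda — Epsilon by 12–11.
Epsilon vs Delta: 1+4+2+3 = 10 for Epsilon, 13 for Delta — Delta by 13–10.
Epsilon vs Kappa: Kappa wins 12–11.
Epsilon vs Alpha: 7 to 16, Alpha.
Lambda vs Delta: Lambda, 12–11.
Lambda vs Kappa: 1+5+5+2+3 = 16 for Lambda, 7 for Kappa — Lambda by 16–7.
Lambda vs Alpha: Lambda preferred on 1+4+5+2+3 = 15 ballots; Lambda wins 15–8.
Delta vs Kappa: Delta wins 16–7.
Delta vs Alpha: Delta, 15–8.
Kappa vs Alpha: Alpha, 12–11.
Every book loses at least once (Epsilon loses to Delta; Lambda loses to Epsilon; Delta loses to Lambda; Kappa loses to Lambda; Alpha loses to Lambda). The majority relation contains the cycle Epsilon beats Lambda beats Delta beats Epsilon, so there is no Condorcet winner.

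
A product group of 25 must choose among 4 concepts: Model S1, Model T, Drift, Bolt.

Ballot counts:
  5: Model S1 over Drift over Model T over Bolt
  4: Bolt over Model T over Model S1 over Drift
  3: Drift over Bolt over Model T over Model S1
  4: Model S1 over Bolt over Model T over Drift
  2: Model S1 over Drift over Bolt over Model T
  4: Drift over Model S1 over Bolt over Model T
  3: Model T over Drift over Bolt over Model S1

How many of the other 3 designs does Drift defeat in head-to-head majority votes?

2

Drift against each rival (25 engineers):
Drift vs Model S1: Drift preferred on 3+4+3 = 10 ballots; Model S1 wins 15–10.
Drift vs Model T: Drift preferred on 5+3+2+4 = 14 ballots; Drift wins 14–11.
Drift vs Bolt: 5+3+2+4+3 = 17 for Drift, 8 for Bolt — Drift by 17–8.
Drift beats Model T, Bolt; loses to Model S1 — 2 pairwise wins.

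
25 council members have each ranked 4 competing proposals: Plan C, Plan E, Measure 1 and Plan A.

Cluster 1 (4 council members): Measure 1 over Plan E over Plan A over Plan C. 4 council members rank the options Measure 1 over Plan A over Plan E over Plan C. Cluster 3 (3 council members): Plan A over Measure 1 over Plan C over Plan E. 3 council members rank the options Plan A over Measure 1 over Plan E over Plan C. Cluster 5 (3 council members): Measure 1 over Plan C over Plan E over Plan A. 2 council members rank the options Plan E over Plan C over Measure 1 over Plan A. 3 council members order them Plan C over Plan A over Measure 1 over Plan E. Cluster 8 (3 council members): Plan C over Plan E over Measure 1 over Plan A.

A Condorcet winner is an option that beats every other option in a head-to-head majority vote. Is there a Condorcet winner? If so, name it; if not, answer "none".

Measure 1

Check each pair by majority over 25 ballots:
Plan C vs Plan E: Plan C is ranked higher on 3+3+3+3 = 12 ballots, Plan E on 13. Plan E wins 13–12.
Plan C vs Measure 1: 8 to 17, Measure 1.
Plan C vs Plan A: Plan A, 14–11.
Plan E vs Measure 1: Plan E is ranked higher on 2+3 = 5 ballots, Measure 1 on 20. Measure 1 wins 20–5.
Plan E vs Plan A: Plan E preferred on 4+3+2+3 = 12 ballots; Plan A wins 13–12.
Measure 1 vs Plan A: Measure 1, 16–9.
Only Measure 1 has no losses; Measure 1 is the Condorcet winner.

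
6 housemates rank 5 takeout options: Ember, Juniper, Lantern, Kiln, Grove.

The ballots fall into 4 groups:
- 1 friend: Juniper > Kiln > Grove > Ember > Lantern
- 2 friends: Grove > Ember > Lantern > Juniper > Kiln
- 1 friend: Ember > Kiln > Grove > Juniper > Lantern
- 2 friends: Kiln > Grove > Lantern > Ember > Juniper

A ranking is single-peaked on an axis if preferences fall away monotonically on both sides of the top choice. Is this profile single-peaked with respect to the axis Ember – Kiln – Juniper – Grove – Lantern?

Axis positions: Ember=1, Kiln=2, Juniper=3, Grove=4, Lantern=5.
Group 1 (peak Juniper at position 3): ranking walks positions 3-2-4-1-5, expanding outward from the peak — single-peaked.
Group 2: ranking walks positions 4-1-5-3-2; Ember is ranked above Juniper even though Juniper lies between Ember and the peak Grove on the axis — preferences dip and rise again. Not single-peaked.
Group 3: ranking walks positions 1-2-4-3-5; Grove is ranked above Juniper even though Juniper lies between Grove and the peak Ember on the axis — preferences dip and rise again. Not single-peaked.
Group 4: ranking walks positions 2-4-5-1-3; Grove is ranked above Juniper even though Juniper lies between Grove and the peak Kiln on the axis — preferences dip and rise again. Not single-peaked.
Group 2 violates single-peakedness, so the profile is not single-peaked on this axis.

no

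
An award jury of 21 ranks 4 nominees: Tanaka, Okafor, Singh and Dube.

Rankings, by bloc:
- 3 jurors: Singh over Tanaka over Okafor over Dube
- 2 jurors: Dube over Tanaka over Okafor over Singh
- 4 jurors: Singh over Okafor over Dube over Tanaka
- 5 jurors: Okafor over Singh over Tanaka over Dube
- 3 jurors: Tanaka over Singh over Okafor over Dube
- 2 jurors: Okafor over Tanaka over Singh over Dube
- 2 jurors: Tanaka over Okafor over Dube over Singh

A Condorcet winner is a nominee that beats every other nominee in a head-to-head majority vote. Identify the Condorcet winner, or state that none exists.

Okafor

Pairwise majorities:
Tanaka vs Okafor: Okafor wins 11–10.
Tanaka vs Singh: Singh wins 12–9.
Tanaka–Dube: Tanaka 15–6.
Okafor–Singh: Okafor 11–10.
Okafor vs Dube: Okafor wins 19–2.
Singh–Dube: Singh 17–4.
Okafor wins every pairwise contest, so Okafor is the Condorcet winner.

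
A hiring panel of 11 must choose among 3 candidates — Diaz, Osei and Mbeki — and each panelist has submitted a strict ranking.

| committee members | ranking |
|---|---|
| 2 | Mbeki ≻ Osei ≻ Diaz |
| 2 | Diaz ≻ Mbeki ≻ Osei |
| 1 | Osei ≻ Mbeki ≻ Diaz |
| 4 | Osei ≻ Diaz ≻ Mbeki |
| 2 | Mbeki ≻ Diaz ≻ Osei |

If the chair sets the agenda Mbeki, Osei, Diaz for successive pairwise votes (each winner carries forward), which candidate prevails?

Diaz

Round 1: Mbeki vs Osei — 6–5, Mbeki advances.
Round 2: Mbeki vs Diaz — 5–6, Diaz advances.
The agenda winner is Diaz.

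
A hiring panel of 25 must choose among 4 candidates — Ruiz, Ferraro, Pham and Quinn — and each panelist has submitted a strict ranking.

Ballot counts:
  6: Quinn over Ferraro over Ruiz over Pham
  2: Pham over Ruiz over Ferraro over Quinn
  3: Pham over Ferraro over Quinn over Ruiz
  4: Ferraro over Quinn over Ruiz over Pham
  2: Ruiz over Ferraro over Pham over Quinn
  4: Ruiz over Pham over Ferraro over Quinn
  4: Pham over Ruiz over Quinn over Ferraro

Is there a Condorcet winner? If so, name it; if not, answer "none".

none

Pairwise majorities:
Ruiz vs Ferraro: Ruiz is ranked higher on 2+2+4+4 = 12 ballots, Ferraro on 13. Ferraro wins 13–12.
Ruiz–Pham: Ruiz 16–9.
Ruiz vs Quinn: Quinn, 13–12.
Ferraro vs Pham: Ferraro preferred on 6+4+2 = 12 ballots; Pham wins 13–12.
Ferraro vs Quinn: Ferraro is ranked higher on 2+3+4+2+4 = 15 ballots, Quinn on 10. Ferraro wins 15–10.
Pham vs Quinn: 15 to 10, Pham.
Each candidate drops at least one matchup (Ruiz loses to Ferraro; Ferraro loses to Pham; Pham loses to Ruiz; Quinn loses to Ferraro); the cycle Ruiz beats Pham beats Ferraro beats Ruiz rules out a Condorcet winner.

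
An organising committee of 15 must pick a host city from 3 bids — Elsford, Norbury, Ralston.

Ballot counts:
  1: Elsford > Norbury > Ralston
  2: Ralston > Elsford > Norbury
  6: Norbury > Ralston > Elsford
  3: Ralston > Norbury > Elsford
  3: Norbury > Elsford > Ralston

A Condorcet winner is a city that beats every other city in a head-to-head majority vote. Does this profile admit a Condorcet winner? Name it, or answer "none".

Pairwise majorities:
Elsford vs Norbury: 1+2 = 3 for Elsford, 12 for Norbury — Norbury by 12–3.
Elsford vs Ralston: 1+3 = 4 for Elsford, 11 for Ralston — Ralston by 11–4.
Norbury vs Ralston: Norbury preferred on 1+6+3 = 10 ballots; Norbury wins 10–5.
Norbury wins every pairwise contest, so Norbury is the Condorcet winner.

Norbury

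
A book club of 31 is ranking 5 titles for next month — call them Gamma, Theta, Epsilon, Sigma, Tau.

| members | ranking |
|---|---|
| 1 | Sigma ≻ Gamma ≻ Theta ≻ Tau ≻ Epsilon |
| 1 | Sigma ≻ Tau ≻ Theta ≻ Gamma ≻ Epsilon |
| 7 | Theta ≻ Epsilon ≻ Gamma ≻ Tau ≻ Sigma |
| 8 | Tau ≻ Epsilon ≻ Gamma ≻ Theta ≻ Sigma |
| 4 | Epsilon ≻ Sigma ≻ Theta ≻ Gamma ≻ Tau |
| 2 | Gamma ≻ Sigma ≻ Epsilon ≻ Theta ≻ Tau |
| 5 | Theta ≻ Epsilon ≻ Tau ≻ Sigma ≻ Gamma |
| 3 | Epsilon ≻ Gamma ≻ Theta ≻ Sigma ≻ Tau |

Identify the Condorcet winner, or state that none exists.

Epsilon

Head-to-head results (31 members):
Gamma vs Theta: 1+8+2+3 = 14 for Gamma, 17 for Theta — Theta by 17–14.
Gamma vs Epsilon: Gamma preferred on 1+1+2 = 4 ballots; Epsilon wins 27–4.
Gamma vs Sigma: Gamma preferred on 7+8+2+3 = 20 ballots; Gamma wins 20–11.
Gamma vs Tau: Gamma preferred on 1+7+4+2+3 = 17 ballots; Gamma wins 17–14.
Theta vs Epsilon: Epsilon wins 17–14.
Theta vs Sigma: Theta, 23–8.
Theta vs Tau: Theta preferred on 1+7+4+2+5+3 = 22 ballots; Theta wins 22–9.
Epsilon vs Sigma: Epsilon, 27–4.
Epsilon vs Tau: Epsilon is ranked higher on 7+4+2+5+3 = 21 ballots, Tau on 10. Epsilon wins 21–10.
Sigma–Tau: Tau 20–11.
Epsilon beats each of Gamma, Theta, Sigma, Tau — Epsilon is the Condorcet winner.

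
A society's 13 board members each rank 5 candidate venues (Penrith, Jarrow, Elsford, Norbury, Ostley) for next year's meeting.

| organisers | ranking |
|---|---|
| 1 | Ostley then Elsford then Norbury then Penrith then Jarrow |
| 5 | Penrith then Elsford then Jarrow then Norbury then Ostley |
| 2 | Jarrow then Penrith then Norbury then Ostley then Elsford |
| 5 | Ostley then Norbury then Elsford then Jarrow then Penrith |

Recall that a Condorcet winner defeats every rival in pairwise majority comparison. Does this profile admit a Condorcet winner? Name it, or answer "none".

Pairwise majorities:
Penrith vs Jarrow: Jarrow, 7–6.
Penrith vs Elsford: 7 to 6, Penrith.
Penrith–Norbury: Penrith 7–6.
Penrith vs Ostley: Penrith preferred on 5+2 = 7 ballots; Penrith wins 7–6.
Jarrow–Elsford: Elsford 11–2.
Jarrow vs Norbury: 7 to 6, Jarrow.
Jarrow vs Ostley: Jarrow is ranked higher on 5+2 = 7 ballots, Ostley on 6. Jarrow wins 7–6.
Elsford–Norbury: Norbury 7–6.
Elsford vs Ostley: Elsford preferred on 5 ballots; Ostley wins 8–5.
Norbury vs Ostley: Norbury, 7–6.
Each city drops at least one matchup (Penrith loses to Jarrow; Jarrow loses to Elsford; Elsford loses to Penrith; Norbury loses to Penrith; Ostley loses to Penrith); the cycle Penrith beats Elsford beats Jarrow beats Penrith rules out a Condorcet winner.

none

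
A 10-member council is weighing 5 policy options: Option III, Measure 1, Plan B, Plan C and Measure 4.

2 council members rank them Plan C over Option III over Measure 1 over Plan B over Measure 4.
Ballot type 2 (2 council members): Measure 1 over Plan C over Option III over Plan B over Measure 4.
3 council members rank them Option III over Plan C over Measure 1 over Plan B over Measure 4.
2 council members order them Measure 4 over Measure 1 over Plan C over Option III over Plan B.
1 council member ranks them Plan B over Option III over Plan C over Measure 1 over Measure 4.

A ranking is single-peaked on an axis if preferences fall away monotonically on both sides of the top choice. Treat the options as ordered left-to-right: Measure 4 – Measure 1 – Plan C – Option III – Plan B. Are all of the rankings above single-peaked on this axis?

Axis positions: Measure 4=1, Measure 1=2, Plan C=3, Option III=4, Plan B=5.
Ballot type 1 (peak Plan C at position 3): ranking walks positions 3-4-2-5-1, expanding outward from the peak — single-peaked.
Ballot type 2 (peak Measure 1 at position 2): ranking walks positions 2-3-4-5-1, expanding outward from the peak — single-peaked.
Ballot type 3 (peak Option III at position 4): ranking walks positions 4-3-2-5-1, expanding outward from the peak — single-peaked.
Ballot type 4 (peak Measure 4 at position 1): ranking walks positions 1-2-3-4-5, expanding outward from the peak — single-peaked.
Ballot type 5 (peak Plan B at position 5): ranking walks positions 5-4-3-2-1, expanding outward from the peak — single-peaked.
Every ranking is single-peaked on this axis.

yes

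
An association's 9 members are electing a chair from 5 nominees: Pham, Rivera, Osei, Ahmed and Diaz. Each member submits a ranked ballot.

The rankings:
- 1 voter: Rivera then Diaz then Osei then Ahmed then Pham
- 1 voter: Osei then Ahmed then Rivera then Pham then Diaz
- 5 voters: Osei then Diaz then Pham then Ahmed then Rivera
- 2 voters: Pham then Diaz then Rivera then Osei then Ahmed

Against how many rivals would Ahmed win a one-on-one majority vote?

Ahmed against each rival (9 voters):
Ahmed–Pham: Pham 7–2.
Ahmed vs Rivera: Ahmed preferred on 1+5 = 6 ballots; Ahmed wins 6–3.
Ahmed vs Osei: Osei, 9–0.
Ahmed vs Diaz: Ahmed is ranked higher on 1 ballot, Diaz on 8. Diaz wins 8–1.
Ahmed beats Rivera; loses to Pham, Osei, Diaz — 1 pairwise win.

1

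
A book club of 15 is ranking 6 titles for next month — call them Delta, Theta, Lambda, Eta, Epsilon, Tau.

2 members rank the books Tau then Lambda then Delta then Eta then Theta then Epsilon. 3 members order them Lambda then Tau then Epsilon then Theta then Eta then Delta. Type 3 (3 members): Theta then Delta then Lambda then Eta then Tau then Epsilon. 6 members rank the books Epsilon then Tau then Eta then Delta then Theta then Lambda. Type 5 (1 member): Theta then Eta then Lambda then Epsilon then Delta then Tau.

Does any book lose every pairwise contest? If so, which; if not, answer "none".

none

Head-to-head results (15 members):
Delta vs Theta: Delta, 8–7.
Delta–Lambda: Delta 9–6.
Delta vs Eta: Delta is ranked higher on 2+3 = 5 ballots, Eta on 10. Eta wins 10–5.
Delta–Epsilon: Epsilon 10–5.
Delta vs Tau: Delta is ranked higher on 3+1 = 4 ballots, Tau on 11. Tau wins 11–4.
Theta vs Lambda: Theta is ranked higher on 3+6+1 = 10 ballots, Lambda on 5. Theta wins 10–5.
Theta vs Eta: Theta preferred on 3+3+1 = 7 ballots; Eta wins 8–7.
Theta vs Epsilon: 2+3+1 = 6 for Theta, 9 for Epsilon — Epsilon by 9–6.
Theta vs Tau: Theta is ranked higher on 3+1 = 4 ballots, Tau on 11. Tau wins 11–4.
Lambda vs Eta: Lambda wins 8–7.
Lambda vs Epsilon: Lambda, 9–6.
Lambda vs Tau: Lambda is ranked higher on 3+3+1 = 7 ballots, Tau on 8. Tau wins 8–7.
Eta vs Epsilon: 6 to 9, Epsilon.
Eta vs Tau: Eta preferred on 3+1 = 4 ballots; Tau wins 11–4.
Epsilon vs Tau: 7 to 8, Tau.
No book is winless: Delta beats Theta; Theta beats Lambda; Lambda beats Eta; Eta beats Delta; Epsilon beats Delta; Tau beats Delta. There is no Condorcet loser.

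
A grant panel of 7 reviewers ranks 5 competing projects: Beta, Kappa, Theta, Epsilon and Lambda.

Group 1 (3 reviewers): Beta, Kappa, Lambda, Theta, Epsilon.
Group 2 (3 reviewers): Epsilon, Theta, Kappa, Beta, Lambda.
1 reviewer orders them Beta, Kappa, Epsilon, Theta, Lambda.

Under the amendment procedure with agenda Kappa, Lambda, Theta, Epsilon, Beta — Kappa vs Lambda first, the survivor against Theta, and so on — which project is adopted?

Beta

Round 1: Kappa vs Lambda — 7–0, Kappa advances.
Round 2: Kappa vs Theta — 4–3, Kappa advances.
Round 3: Kappa vs Epsilon — 4–3, Kappa advances.
Round 4: Kappa vs Beta — 3–4, Beta advances.
The agenda winner is Beta.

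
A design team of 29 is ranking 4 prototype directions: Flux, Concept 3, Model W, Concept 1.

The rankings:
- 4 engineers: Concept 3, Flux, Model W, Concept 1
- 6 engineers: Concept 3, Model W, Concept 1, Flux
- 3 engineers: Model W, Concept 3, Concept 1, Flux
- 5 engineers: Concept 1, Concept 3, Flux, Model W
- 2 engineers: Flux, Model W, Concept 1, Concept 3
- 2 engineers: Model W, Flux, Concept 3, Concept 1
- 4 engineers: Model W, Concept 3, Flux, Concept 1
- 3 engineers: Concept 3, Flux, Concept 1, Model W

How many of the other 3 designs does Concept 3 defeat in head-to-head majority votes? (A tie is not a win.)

3

Concept 3 against each rival (29 engineers):
Concept 3 vs Flux: Concept 3 wins 25–4.
Concept 3–Model W: Concept 3 18–11.
Concept 3 vs Concept 1: 4+6+3+2+4+3 = 22 for Concept 3, 7 for Concept 1 — Concept 3 by 22–7.
Concept 3 beats Flux, Model W, Concept 1 — 3 pairwise wins.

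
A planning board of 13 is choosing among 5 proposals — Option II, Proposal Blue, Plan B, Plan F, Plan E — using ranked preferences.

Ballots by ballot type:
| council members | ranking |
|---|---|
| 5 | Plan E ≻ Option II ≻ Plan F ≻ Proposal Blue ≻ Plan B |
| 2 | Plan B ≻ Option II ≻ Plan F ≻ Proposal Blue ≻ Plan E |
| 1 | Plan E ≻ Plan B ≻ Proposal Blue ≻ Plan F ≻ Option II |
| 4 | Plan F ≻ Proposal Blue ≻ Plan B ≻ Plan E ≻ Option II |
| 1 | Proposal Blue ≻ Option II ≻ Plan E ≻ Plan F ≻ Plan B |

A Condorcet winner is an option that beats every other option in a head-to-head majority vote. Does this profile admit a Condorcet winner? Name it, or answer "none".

none

Pairwise majorities:
Option II vs Proposal Blue: 5+2 = 7 for Option II, 6 for Proposal Blue — Option II by 7–6.
Option II vs Plan B: 5+1 = 6 for Option II, 7 for Plan B — Plan B by 7–6.
Option II–Plan F: Option II 8–5.
Option II vs Plan E: Option II preferred on 2+1 = 3 ballots; Plan E wins 10–3.
Proposal Blue vs Plan B: Proposal Blue wins 10–3.
Proposal Blue vs Plan F: Plan F wins 11–2.
Proposal Blue vs Plan E: 7 to 6, Proposal Blue.
Plan B–Plan F: Plan F 10–3.
Plan B vs Plan E: Plan E wins 7–6.
Plan F vs Plan E: Plan E, 7–6.
Every option loses at least once (Option II loses to Plan B; Proposal Blue loses to Option II; Plan B loses to Proposal Blue; Plan F loses to Option II; Plan E loses to Proposal Blue). The majority relation contains the cycle Option II > Proposal Blue > Plan B > Option II, so there is no Condorcet winner.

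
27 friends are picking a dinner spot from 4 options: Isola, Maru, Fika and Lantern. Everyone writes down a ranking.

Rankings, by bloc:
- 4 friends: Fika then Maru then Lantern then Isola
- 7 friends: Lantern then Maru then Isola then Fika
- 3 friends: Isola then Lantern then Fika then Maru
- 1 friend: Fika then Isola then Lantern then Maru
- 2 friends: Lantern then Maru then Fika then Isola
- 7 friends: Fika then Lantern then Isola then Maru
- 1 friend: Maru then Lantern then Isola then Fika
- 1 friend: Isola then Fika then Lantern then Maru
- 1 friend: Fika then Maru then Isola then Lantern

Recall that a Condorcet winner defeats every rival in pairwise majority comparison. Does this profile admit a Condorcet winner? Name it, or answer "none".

Fika

Check each pair by majority over 27 ballots:
Isola vs Maru: Maru, 15–12.
Isola vs Fika: Fika wins 15–12.
Isola vs Lantern: Lantern wins 21–6.
Maru–Fika: Fika 17–10.
Maru vs Lantern: Lantern, 21–6.
Fika vs Lantern: Fika, 14–13.
Fika wins every pairwise contest, so Fika is the Condorcet winner.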